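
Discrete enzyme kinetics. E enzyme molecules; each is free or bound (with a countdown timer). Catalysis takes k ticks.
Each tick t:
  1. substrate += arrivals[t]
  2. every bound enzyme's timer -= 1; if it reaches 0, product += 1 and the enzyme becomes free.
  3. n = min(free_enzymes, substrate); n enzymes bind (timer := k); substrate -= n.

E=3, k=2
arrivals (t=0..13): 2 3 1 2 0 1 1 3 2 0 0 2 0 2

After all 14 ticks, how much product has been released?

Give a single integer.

t=0: arr=2 -> substrate=0 bound=2 product=0
t=1: arr=3 -> substrate=2 bound=3 product=0
t=2: arr=1 -> substrate=1 bound=3 product=2
t=3: arr=2 -> substrate=2 bound=3 product=3
t=4: arr=0 -> substrate=0 bound=3 product=5
t=5: arr=1 -> substrate=0 bound=3 product=6
t=6: arr=1 -> substrate=0 bound=2 product=8
t=7: arr=3 -> substrate=1 bound=3 product=9
t=8: arr=2 -> substrate=2 bound=3 product=10
t=9: arr=0 -> substrate=0 bound=3 product=12
t=10: arr=0 -> substrate=0 bound=2 product=13
t=11: arr=2 -> substrate=0 bound=2 product=15
t=12: arr=0 -> substrate=0 bound=2 product=15
t=13: arr=2 -> substrate=0 bound=2 product=17

Answer: 17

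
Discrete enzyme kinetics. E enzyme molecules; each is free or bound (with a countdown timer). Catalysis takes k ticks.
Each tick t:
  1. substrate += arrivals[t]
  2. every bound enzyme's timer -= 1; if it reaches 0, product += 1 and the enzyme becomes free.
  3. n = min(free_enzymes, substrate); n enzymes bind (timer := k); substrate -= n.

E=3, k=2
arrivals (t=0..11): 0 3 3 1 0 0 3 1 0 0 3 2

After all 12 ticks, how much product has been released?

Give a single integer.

Answer: 11

Derivation:
t=0: arr=0 -> substrate=0 bound=0 product=0
t=1: arr=3 -> substrate=0 bound=3 product=0
t=2: arr=3 -> substrate=3 bound=3 product=0
t=3: arr=1 -> substrate=1 bound=3 product=3
t=4: arr=0 -> substrate=1 bound=3 product=3
t=5: arr=0 -> substrate=0 bound=1 product=6
t=6: arr=3 -> substrate=1 bound=3 product=6
t=7: arr=1 -> substrate=1 bound=3 product=7
t=8: arr=0 -> substrate=0 bound=2 product=9
t=9: arr=0 -> substrate=0 bound=1 product=10
t=10: arr=3 -> substrate=0 bound=3 product=11
t=11: arr=2 -> substrate=2 bound=3 product=11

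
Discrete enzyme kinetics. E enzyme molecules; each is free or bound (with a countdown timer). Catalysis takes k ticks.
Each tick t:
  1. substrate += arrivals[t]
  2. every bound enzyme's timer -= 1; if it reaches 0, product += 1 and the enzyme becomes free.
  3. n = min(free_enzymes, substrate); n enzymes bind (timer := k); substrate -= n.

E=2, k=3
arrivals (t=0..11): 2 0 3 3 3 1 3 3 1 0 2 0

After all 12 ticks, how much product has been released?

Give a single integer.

t=0: arr=2 -> substrate=0 bound=2 product=0
t=1: arr=0 -> substrate=0 bound=2 product=0
t=2: arr=3 -> substrate=3 bound=2 product=0
t=3: arr=3 -> substrate=4 bound=2 product=2
t=4: arr=3 -> substrate=7 bound=2 product=2
t=5: arr=1 -> substrate=8 bound=2 product=2
t=6: arr=3 -> substrate=9 bound=2 product=4
t=7: arr=3 -> substrate=12 bound=2 product=4
t=8: arr=1 -> substrate=13 bound=2 product=4
t=9: arr=0 -> substrate=11 bound=2 product=6
t=10: arr=2 -> substrate=13 bound=2 product=6
t=11: arr=0 -> substrate=13 bound=2 product=6

Answer: 6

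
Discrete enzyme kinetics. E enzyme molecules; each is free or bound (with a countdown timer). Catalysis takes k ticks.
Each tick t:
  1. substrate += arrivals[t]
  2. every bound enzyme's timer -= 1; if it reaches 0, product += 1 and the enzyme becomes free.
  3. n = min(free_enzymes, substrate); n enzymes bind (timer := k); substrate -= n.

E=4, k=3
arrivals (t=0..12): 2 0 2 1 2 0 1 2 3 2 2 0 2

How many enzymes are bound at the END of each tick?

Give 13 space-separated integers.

Answer: 2 2 4 3 4 3 3 4 4 4 4 4 4

Derivation:
t=0: arr=2 -> substrate=0 bound=2 product=0
t=1: arr=0 -> substrate=0 bound=2 product=0
t=2: arr=2 -> substrate=0 bound=4 product=0
t=3: arr=1 -> substrate=0 bound=3 product=2
t=4: arr=2 -> substrate=1 bound=4 product=2
t=5: arr=0 -> substrate=0 bound=3 product=4
t=6: arr=1 -> substrate=0 bound=3 product=5
t=7: arr=2 -> substrate=0 bound=4 product=6
t=8: arr=3 -> substrate=2 bound=4 product=7
t=9: arr=2 -> substrate=3 bound=4 product=8
t=10: arr=2 -> substrate=3 bound=4 product=10
t=11: arr=0 -> substrate=2 bound=4 product=11
t=12: arr=2 -> substrate=3 bound=4 product=12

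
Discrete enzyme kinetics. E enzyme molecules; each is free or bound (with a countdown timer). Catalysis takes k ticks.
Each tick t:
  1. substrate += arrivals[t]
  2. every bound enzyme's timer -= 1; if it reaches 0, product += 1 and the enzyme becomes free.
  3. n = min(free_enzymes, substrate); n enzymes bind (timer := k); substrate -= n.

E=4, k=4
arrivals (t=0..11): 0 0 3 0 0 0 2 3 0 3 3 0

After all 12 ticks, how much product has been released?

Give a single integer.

Answer: 7

Derivation:
t=0: arr=0 -> substrate=0 bound=0 product=0
t=1: arr=0 -> substrate=0 bound=0 product=0
t=2: arr=3 -> substrate=0 bound=3 product=0
t=3: arr=0 -> substrate=0 bound=3 product=0
t=4: arr=0 -> substrate=0 bound=3 product=0
t=5: arr=0 -> substrate=0 bound=3 product=0
t=6: arr=2 -> substrate=0 bound=2 product=3
t=7: arr=3 -> substrate=1 bound=4 product=3
t=8: arr=0 -> substrate=1 bound=4 product=3
t=9: arr=3 -> substrate=4 bound=4 product=3
t=10: arr=3 -> substrate=5 bound=4 product=5
t=11: arr=0 -> substrate=3 bound=4 product=7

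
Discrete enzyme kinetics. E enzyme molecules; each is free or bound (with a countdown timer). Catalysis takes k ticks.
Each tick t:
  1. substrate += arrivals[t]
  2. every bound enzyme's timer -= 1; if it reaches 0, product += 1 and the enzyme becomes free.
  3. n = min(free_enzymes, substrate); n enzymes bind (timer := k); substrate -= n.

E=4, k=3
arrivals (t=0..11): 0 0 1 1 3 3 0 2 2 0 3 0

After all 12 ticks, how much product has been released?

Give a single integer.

Answer: 9

Derivation:
t=0: arr=0 -> substrate=0 bound=0 product=0
t=1: arr=0 -> substrate=0 bound=0 product=0
t=2: arr=1 -> substrate=0 bound=1 product=0
t=3: arr=1 -> substrate=0 bound=2 product=0
t=4: arr=3 -> substrate=1 bound=4 product=0
t=5: arr=3 -> substrate=3 bound=4 product=1
t=6: arr=0 -> substrate=2 bound=4 product=2
t=7: arr=2 -> substrate=2 bound=4 product=4
t=8: arr=2 -> substrate=3 bound=4 product=5
t=9: arr=0 -> substrate=2 bound=4 product=6
t=10: arr=3 -> substrate=3 bound=4 product=8
t=11: arr=0 -> substrate=2 bound=4 product=9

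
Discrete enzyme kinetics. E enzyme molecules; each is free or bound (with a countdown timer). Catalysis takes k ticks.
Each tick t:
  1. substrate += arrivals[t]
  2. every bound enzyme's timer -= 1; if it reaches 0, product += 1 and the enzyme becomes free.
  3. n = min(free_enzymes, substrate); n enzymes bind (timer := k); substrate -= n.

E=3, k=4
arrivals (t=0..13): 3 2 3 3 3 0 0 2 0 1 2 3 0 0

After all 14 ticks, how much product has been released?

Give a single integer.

Answer: 9

Derivation:
t=0: arr=3 -> substrate=0 bound=3 product=0
t=1: arr=2 -> substrate=2 bound=3 product=0
t=2: arr=3 -> substrate=5 bound=3 product=0
t=3: arr=3 -> substrate=8 bound=3 product=0
t=4: arr=3 -> substrate=8 bound=3 product=3
t=5: arr=0 -> substrate=8 bound=3 product=3
t=6: arr=0 -> substrate=8 bound=3 product=3
t=7: arr=2 -> substrate=10 bound=3 product=3
t=8: arr=0 -> substrate=7 bound=3 product=6
t=9: arr=1 -> substrate=8 bound=3 product=6
t=10: arr=2 -> substrate=10 bound=3 product=6
t=11: arr=3 -> substrate=13 bound=3 product=6
t=12: arr=0 -> substrate=10 bound=3 product=9
t=13: arr=0 -> substrate=10 bound=3 product=9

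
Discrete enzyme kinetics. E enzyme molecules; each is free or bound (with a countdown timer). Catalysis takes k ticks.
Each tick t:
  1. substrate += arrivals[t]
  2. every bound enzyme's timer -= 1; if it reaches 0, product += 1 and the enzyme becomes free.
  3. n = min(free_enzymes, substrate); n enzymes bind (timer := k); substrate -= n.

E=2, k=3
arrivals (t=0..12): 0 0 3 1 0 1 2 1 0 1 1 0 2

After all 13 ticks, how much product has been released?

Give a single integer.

t=0: arr=0 -> substrate=0 bound=0 product=0
t=1: arr=0 -> substrate=0 bound=0 product=0
t=2: arr=3 -> substrate=1 bound=2 product=0
t=3: arr=1 -> substrate=2 bound=2 product=0
t=4: arr=0 -> substrate=2 bound=2 product=0
t=5: arr=1 -> substrate=1 bound=2 product=2
t=6: arr=2 -> substrate=3 bound=2 product=2
t=7: arr=1 -> substrate=4 bound=2 product=2
t=8: arr=0 -> substrate=2 bound=2 product=4
t=9: arr=1 -> substrate=3 bound=2 product=4
t=10: arr=1 -> substrate=4 bound=2 product=4
t=11: arr=0 -> substrate=2 bound=2 product=6
t=12: arr=2 -> substrate=4 bound=2 product=6

Answer: 6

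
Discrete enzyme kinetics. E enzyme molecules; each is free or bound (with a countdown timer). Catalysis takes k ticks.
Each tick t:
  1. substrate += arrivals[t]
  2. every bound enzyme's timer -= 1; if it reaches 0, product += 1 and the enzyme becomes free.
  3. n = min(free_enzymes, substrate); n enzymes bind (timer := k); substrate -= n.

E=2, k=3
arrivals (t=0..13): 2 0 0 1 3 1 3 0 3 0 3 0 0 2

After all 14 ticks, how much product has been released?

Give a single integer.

Answer: 8

Derivation:
t=0: arr=2 -> substrate=0 bound=2 product=0
t=1: arr=0 -> substrate=0 bound=2 product=0
t=2: arr=0 -> substrate=0 bound=2 product=0
t=3: arr=1 -> substrate=0 bound=1 product=2
t=4: arr=3 -> substrate=2 bound=2 product=2
t=5: arr=1 -> substrate=3 bound=2 product=2
t=6: arr=3 -> substrate=5 bound=2 product=3
t=7: arr=0 -> substrate=4 bound=2 product=4
t=8: arr=3 -> substrate=7 bound=2 product=4
t=9: arr=0 -> substrate=6 bound=2 product=5
t=10: arr=3 -> substrate=8 bound=2 product=6
t=11: arr=0 -> substrate=8 bound=2 product=6
t=12: arr=0 -> substrate=7 bound=2 product=7
t=13: arr=2 -> substrate=8 bound=2 product=8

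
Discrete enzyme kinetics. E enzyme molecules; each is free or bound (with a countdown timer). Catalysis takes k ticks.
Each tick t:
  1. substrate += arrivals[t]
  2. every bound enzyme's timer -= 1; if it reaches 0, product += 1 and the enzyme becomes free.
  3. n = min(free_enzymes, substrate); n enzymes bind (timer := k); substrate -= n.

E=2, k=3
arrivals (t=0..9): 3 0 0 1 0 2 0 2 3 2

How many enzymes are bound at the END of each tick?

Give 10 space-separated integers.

Answer: 2 2 2 2 2 2 2 2 2 2

Derivation:
t=0: arr=3 -> substrate=1 bound=2 product=0
t=1: arr=0 -> substrate=1 bound=2 product=0
t=2: arr=0 -> substrate=1 bound=2 product=0
t=3: arr=1 -> substrate=0 bound=2 product=2
t=4: arr=0 -> substrate=0 bound=2 product=2
t=5: arr=2 -> substrate=2 bound=2 product=2
t=6: arr=0 -> substrate=0 bound=2 product=4
t=7: arr=2 -> substrate=2 bound=2 product=4
t=8: arr=3 -> substrate=5 bound=2 product=4
t=9: arr=2 -> substrate=5 bound=2 product=6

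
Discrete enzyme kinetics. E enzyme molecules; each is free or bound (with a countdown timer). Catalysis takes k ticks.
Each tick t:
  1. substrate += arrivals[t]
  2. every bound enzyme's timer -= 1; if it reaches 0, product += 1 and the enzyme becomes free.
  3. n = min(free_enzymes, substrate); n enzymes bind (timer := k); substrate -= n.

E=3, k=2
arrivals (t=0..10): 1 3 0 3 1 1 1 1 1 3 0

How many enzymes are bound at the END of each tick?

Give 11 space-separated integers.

Answer: 1 3 3 3 3 3 3 2 2 3 3

Derivation:
t=0: arr=1 -> substrate=0 bound=1 product=0
t=1: arr=3 -> substrate=1 bound=3 product=0
t=2: arr=0 -> substrate=0 bound=3 product=1
t=3: arr=3 -> substrate=1 bound=3 product=3
t=4: arr=1 -> substrate=1 bound=3 product=4
t=5: arr=1 -> substrate=0 bound=3 product=6
t=6: arr=1 -> substrate=0 bound=3 product=7
t=7: arr=1 -> substrate=0 bound=2 product=9
t=8: arr=1 -> substrate=0 bound=2 product=10
t=9: arr=3 -> substrate=1 bound=3 product=11
t=10: arr=0 -> substrate=0 bound=3 product=12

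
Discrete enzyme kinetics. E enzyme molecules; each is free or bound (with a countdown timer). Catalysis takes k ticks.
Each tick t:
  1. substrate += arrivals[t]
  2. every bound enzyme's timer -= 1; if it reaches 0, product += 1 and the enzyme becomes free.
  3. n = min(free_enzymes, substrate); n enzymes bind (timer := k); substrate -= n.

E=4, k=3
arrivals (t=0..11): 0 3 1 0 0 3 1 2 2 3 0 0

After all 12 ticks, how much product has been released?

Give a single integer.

Answer: 11

Derivation:
t=0: arr=0 -> substrate=0 bound=0 product=0
t=1: arr=3 -> substrate=0 bound=3 product=0
t=2: arr=1 -> substrate=0 bound=4 product=0
t=3: arr=0 -> substrate=0 bound=4 product=0
t=4: arr=0 -> substrate=0 bound=1 product=3
t=5: arr=3 -> substrate=0 bound=3 product=4
t=6: arr=1 -> substrate=0 bound=4 product=4
t=7: arr=2 -> substrate=2 bound=4 product=4
t=8: arr=2 -> substrate=1 bound=4 product=7
t=9: arr=3 -> substrate=3 bound=4 product=8
t=10: arr=0 -> substrate=3 bound=4 product=8
t=11: arr=0 -> substrate=0 bound=4 product=11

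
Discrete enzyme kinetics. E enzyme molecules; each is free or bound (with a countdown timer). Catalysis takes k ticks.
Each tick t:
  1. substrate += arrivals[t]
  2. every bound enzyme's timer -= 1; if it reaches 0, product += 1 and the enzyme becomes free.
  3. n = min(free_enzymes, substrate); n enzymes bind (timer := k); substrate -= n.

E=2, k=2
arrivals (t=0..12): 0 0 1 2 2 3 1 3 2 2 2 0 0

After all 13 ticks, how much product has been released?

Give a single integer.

t=0: arr=0 -> substrate=0 bound=0 product=0
t=1: arr=0 -> substrate=0 bound=0 product=0
t=2: arr=1 -> substrate=0 bound=1 product=0
t=3: arr=2 -> substrate=1 bound=2 product=0
t=4: arr=2 -> substrate=2 bound=2 product=1
t=5: arr=3 -> substrate=4 bound=2 product=2
t=6: arr=1 -> substrate=4 bound=2 product=3
t=7: arr=3 -> substrate=6 bound=2 product=4
t=8: arr=2 -> substrate=7 bound=2 product=5
t=9: arr=2 -> substrate=8 bound=2 product=6
t=10: arr=2 -> substrate=9 bound=2 product=7
t=11: arr=0 -> substrate=8 bound=2 product=8
t=12: arr=0 -> substrate=7 bound=2 product=9

Answer: 9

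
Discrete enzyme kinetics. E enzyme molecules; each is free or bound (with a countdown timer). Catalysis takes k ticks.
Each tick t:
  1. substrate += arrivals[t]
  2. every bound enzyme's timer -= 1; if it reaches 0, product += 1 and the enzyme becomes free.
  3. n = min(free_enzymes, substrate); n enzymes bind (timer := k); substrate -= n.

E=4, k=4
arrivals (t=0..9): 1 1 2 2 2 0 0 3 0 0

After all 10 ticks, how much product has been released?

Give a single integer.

Answer: 6

Derivation:
t=0: arr=1 -> substrate=0 bound=1 product=0
t=1: arr=1 -> substrate=0 bound=2 product=0
t=2: arr=2 -> substrate=0 bound=4 product=0
t=3: arr=2 -> substrate=2 bound=4 product=0
t=4: arr=2 -> substrate=3 bound=4 product=1
t=5: arr=0 -> substrate=2 bound=4 product=2
t=6: arr=0 -> substrate=0 bound=4 product=4
t=7: arr=3 -> substrate=3 bound=4 product=4
t=8: arr=0 -> substrate=2 bound=4 product=5
t=9: arr=0 -> substrate=1 bound=4 product=6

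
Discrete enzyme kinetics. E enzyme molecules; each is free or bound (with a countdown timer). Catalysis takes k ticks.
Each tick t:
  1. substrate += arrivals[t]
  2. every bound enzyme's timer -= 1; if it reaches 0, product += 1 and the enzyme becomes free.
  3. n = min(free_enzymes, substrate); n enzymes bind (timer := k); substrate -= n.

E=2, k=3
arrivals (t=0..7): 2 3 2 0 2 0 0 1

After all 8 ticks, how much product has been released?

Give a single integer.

Answer: 4

Derivation:
t=0: arr=2 -> substrate=0 bound=2 product=0
t=1: arr=3 -> substrate=3 bound=2 product=0
t=2: arr=2 -> substrate=5 bound=2 product=0
t=3: arr=0 -> substrate=3 bound=2 product=2
t=4: arr=2 -> substrate=5 bound=2 product=2
t=5: arr=0 -> substrate=5 bound=2 product=2
t=6: arr=0 -> substrate=3 bound=2 product=4
t=7: arr=1 -> substrate=4 bound=2 product=4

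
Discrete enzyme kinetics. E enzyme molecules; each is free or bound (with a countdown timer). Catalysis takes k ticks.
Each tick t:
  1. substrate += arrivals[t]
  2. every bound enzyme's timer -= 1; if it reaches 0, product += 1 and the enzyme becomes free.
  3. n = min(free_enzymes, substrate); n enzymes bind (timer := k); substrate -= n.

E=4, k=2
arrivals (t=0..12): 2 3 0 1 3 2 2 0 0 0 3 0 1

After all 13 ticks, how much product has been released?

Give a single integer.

t=0: arr=2 -> substrate=0 bound=2 product=0
t=1: arr=3 -> substrate=1 bound=4 product=0
t=2: arr=0 -> substrate=0 bound=3 product=2
t=3: arr=1 -> substrate=0 bound=2 product=4
t=4: arr=3 -> substrate=0 bound=4 product=5
t=5: arr=2 -> substrate=1 bound=4 product=6
t=6: arr=2 -> substrate=0 bound=4 product=9
t=7: arr=0 -> substrate=0 bound=3 product=10
t=8: arr=0 -> substrate=0 bound=0 product=13
t=9: arr=0 -> substrate=0 bound=0 product=13
t=10: arr=3 -> substrate=0 bound=3 product=13
t=11: arr=0 -> substrate=0 bound=3 product=13
t=12: arr=1 -> substrate=0 bound=1 product=16

Answer: 16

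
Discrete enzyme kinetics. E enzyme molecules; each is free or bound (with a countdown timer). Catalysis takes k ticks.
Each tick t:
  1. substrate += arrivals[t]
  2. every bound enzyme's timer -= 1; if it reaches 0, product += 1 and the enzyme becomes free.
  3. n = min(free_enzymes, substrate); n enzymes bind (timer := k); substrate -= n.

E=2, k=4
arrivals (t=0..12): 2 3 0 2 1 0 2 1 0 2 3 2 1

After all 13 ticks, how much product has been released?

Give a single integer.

Answer: 6

Derivation:
t=0: arr=2 -> substrate=0 bound=2 product=0
t=1: arr=3 -> substrate=3 bound=2 product=0
t=2: arr=0 -> substrate=3 bound=2 product=0
t=3: arr=2 -> substrate=5 bound=2 product=0
t=4: arr=1 -> substrate=4 bound=2 product=2
t=5: arr=0 -> substrate=4 bound=2 product=2
t=6: arr=2 -> substrate=6 bound=2 product=2
t=7: arr=1 -> substrate=7 bound=2 product=2
t=8: arr=0 -> substrate=5 bound=2 product=4
t=9: arr=2 -> substrate=7 bound=2 product=4
t=10: arr=3 -> substrate=10 bound=2 product=4
t=11: arr=2 -> substrate=12 bound=2 product=4
t=12: arr=1 -> substrate=11 bound=2 product=6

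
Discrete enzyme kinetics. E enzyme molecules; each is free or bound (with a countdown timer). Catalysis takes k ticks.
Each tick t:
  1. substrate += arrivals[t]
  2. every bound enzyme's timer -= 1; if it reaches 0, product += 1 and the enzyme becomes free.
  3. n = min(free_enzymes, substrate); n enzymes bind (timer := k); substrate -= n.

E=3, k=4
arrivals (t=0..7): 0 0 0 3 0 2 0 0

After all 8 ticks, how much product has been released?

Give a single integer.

Answer: 3

Derivation:
t=0: arr=0 -> substrate=0 bound=0 product=0
t=1: arr=0 -> substrate=0 bound=0 product=0
t=2: arr=0 -> substrate=0 bound=0 product=0
t=3: arr=3 -> substrate=0 bound=3 product=0
t=4: arr=0 -> substrate=0 bound=3 product=0
t=5: arr=2 -> substrate=2 bound=3 product=0
t=6: arr=0 -> substrate=2 bound=3 product=0
t=7: arr=0 -> substrate=0 bound=2 product=3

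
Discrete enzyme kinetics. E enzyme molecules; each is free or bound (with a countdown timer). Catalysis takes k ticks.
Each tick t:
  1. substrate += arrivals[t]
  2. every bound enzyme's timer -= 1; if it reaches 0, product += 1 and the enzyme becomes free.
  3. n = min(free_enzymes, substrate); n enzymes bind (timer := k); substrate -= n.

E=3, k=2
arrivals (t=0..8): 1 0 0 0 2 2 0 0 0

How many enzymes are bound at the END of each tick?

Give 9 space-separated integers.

t=0: arr=1 -> substrate=0 bound=1 product=0
t=1: arr=0 -> substrate=0 bound=1 product=0
t=2: arr=0 -> substrate=0 bound=0 product=1
t=3: arr=0 -> substrate=0 bound=0 product=1
t=4: arr=2 -> substrate=0 bound=2 product=1
t=5: arr=2 -> substrate=1 bound=3 product=1
t=6: arr=0 -> substrate=0 bound=2 product=3
t=7: arr=0 -> substrate=0 bound=1 product=4
t=8: arr=0 -> substrate=0 bound=0 product=5

Answer: 1 1 0 0 2 3 2 1 0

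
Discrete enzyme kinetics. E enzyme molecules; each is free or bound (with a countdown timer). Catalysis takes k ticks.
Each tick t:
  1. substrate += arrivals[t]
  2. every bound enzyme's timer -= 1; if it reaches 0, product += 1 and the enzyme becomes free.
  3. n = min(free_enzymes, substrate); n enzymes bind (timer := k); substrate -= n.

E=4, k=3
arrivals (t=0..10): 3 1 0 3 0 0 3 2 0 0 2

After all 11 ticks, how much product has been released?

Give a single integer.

Answer: 11

Derivation:
t=0: arr=3 -> substrate=0 bound=3 product=0
t=1: arr=1 -> substrate=0 bound=4 product=0
t=2: arr=0 -> substrate=0 bound=4 product=0
t=3: arr=3 -> substrate=0 bound=4 product=3
t=4: arr=0 -> substrate=0 bound=3 product=4
t=5: arr=0 -> substrate=0 bound=3 product=4
t=6: arr=3 -> substrate=0 bound=3 product=7
t=7: arr=2 -> substrate=1 bound=4 product=7
t=8: arr=0 -> substrate=1 bound=4 product=7
t=9: arr=0 -> substrate=0 bound=2 product=10
t=10: arr=2 -> substrate=0 bound=3 product=11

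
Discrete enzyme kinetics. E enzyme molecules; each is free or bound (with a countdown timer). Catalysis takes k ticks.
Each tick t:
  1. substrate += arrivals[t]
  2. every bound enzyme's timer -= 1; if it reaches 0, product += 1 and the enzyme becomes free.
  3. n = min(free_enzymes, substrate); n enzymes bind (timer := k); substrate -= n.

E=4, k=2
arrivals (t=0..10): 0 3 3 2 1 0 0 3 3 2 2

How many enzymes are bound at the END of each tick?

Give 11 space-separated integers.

t=0: arr=0 -> substrate=0 bound=0 product=0
t=1: arr=3 -> substrate=0 bound=3 product=0
t=2: arr=3 -> substrate=2 bound=4 product=0
t=3: arr=2 -> substrate=1 bound=4 product=3
t=4: arr=1 -> substrate=1 bound=4 product=4
t=5: arr=0 -> substrate=0 bound=2 product=7
t=6: arr=0 -> substrate=0 bound=1 product=8
t=7: arr=3 -> substrate=0 bound=3 product=9
t=8: arr=3 -> substrate=2 bound=4 product=9
t=9: arr=2 -> substrate=1 bound=4 product=12
t=10: arr=2 -> substrate=2 bound=4 product=13

Answer: 0 3 4 4 4 2 1 3 4 4 4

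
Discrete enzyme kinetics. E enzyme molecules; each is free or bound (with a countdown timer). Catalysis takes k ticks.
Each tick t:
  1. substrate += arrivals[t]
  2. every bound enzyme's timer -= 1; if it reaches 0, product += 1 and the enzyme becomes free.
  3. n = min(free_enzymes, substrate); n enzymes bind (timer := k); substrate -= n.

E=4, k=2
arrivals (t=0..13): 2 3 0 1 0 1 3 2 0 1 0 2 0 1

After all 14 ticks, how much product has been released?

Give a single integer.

Answer: 15

Derivation:
t=0: arr=2 -> substrate=0 bound=2 product=0
t=1: arr=3 -> substrate=1 bound=4 product=0
t=2: arr=0 -> substrate=0 bound=3 product=2
t=3: arr=1 -> substrate=0 bound=2 product=4
t=4: arr=0 -> substrate=0 bound=1 product=5
t=5: arr=1 -> substrate=0 bound=1 product=6
t=6: arr=3 -> substrate=0 bound=4 product=6
t=7: arr=2 -> substrate=1 bound=4 product=7
t=8: arr=0 -> substrate=0 bound=2 product=10
t=9: arr=1 -> substrate=0 bound=2 product=11
t=10: arr=0 -> substrate=0 bound=1 product=12
t=11: arr=2 -> substrate=0 bound=2 product=13
t=12: arr=0 -> substrate=0 bound=2 product=13
t=13: arr=1 -> substrate=0 bound=1 product=15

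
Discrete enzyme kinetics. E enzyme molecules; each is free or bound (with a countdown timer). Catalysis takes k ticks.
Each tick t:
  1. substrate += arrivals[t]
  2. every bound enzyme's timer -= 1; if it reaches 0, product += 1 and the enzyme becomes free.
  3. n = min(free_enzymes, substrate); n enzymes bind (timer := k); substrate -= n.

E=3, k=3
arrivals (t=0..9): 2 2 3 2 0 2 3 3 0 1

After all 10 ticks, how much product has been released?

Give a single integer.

t=0: arr=2 -> substrate=0 bound=2 product=0
t=1: arr=2 -> substrate=1 bound=3 product=0
t=2: arr=3 -> substrate=4 bound=3 product=0
t=3: arr=2 -> substrate=4 bound=3 product=2
t=4: arr=0 -> substrate=3 bound=3 product=3
t=5: arr=2 -> substrate=5 bound=3 product=3
t=6: arr=3 -> substrate=6 bound=3 product=5
t=7: arr=3 -> substrate=8 bound=3 product=6
t=8: arr=0 -> substrate=8 bound=3 product=6
t=9: arr=1 -> substrate=7 bound=3 product=8

Answer: 8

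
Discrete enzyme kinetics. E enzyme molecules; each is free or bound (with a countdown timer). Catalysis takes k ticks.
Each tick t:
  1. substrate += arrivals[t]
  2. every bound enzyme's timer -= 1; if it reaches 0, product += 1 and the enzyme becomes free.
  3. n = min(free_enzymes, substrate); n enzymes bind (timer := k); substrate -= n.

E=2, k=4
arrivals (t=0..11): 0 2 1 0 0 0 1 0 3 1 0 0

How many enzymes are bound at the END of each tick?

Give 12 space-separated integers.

t=0: arr=0 -> substrate=0 bound=0 product=0
t=1: arr=2 -> substrate=0 bound=2 product=0
t=2: arr=1 -> substrate=1 bound=2 product=0
t=3: arr=0 -> substrate=1 bound=2 product=0
t=4: arr=0 -> substrate=1 bound=2 product=0
t=5: arr=0 -> substrate=0 bound=1 product=2
t=6: arr=1 -> substrate=0 bound=2 product=2
t=7: arr=0 -> substrate=0 bound=2 product=2
t=8: arr=3 -> substrate=3 bound=2 product=2
t=9: arr=1 -> substrate=3 bound=2 product=3
t=10: arr=0 -> substrate=2 bound=2 product=4
t=11: arr=0 -> substrate=2 bound=2 product=4

Answer: 0 2 2 2 2 1 2 2 2 2 2 2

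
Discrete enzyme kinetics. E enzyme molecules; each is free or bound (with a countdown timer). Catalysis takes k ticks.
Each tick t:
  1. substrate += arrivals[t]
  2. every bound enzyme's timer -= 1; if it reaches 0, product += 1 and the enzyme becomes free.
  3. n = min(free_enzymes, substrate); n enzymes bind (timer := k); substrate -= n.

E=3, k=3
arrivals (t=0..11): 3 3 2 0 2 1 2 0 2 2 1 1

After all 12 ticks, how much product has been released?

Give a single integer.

t=0: arr=3 -> substrate=0 bound=3 product=0
t=1: arr=3 -> substrate=3 bound=3 product=0
t=2: arr=2 -> substrate=5 bound=3 product=0
t=3: arr=0 -> substrate=2 bound=3 product=3
t=4: arr=2 -> substrate=4 bound=3 product=3
t=5: arr=1 -> substrate=5 bound=3 product=3
t=6: arr=2 -> substrate=4 bound=3 product=6
t=7: arr=0 -> substrate=4 bound=3 product=6
t=8: arr=2 -> substrate=6 bound=3 product=6
t=9: arr=2 -> substrate=5 bound=3 product=9
t=10: arr=1 -> substrate=6 bound=3 product=9
t=11: arr=1 -> substrate=7 bound=3 product=9

Answer: 9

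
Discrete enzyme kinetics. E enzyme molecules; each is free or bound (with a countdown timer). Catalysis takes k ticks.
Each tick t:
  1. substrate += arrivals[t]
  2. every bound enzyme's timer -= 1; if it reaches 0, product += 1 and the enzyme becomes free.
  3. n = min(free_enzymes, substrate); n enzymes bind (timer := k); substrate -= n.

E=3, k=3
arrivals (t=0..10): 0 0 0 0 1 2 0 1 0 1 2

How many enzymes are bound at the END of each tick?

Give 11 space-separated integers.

Answer: 0 0 0 0 1 3 3 3 1 2 3

Derivation:
t=0: arr=0 -> substrate=0 bound=0 product=0
t=1: arr=0 -> substrate=0 bound=0 product=0
t=2: arr=0 -> substrate=0 bound=0 product=0
t=3: arr=0 -> substrate=0 bound=0 product=0
t=4: arr=1 -> substrate=0 bound=1 product=0
t=5: arr=2 -> substrate=0 bound=3 product=0
t=6: arr=0 -> substrate=0 bound=3 product=0
t=7: arr=1 -> substrate=0 bound=3 product=1
t=8: arr=0 -> substrate=0 bound=1 product=3
t=9: arr=1 -> substrate=0 bound=2 product=3
t=10: arr=2 -> substrate=0 bound=3 product=4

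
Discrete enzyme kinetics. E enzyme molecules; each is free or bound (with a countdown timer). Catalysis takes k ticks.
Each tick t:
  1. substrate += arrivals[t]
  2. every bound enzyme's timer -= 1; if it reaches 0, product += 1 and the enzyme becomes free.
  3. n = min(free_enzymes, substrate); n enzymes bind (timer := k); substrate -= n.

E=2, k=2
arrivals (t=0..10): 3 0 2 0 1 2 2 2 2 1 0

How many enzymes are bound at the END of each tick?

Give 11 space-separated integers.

t=0: arr=3 -> substrate=1 bound=2 product=0
t=1: arr=0 -> substrate=1 bound=2 product=0
t=2: arr=2 -> substrate=1 bound=2 product=2
t=3: arr=0 -> substrate=1 bound=2 product=2
t=4: arr=1 -> substrate=0 bound=2 product=4
t=5: arr=2 -> substrate=2 bound=2 product=4
t=6: arr=2 -> substrate=2 bound=2 product=6
t=7: arr=2 -> substrate=4 bound=2 product=6
t=8: arr=2 -> substrate=4 bound=2 product=8
t=9: arr=1 -> substrate=5 bound=2 product=8
t=10: arr=0 -> substrate=3 bound=2 product=10

Answer: 2 2 2 2 2 2 2 2 2 2 2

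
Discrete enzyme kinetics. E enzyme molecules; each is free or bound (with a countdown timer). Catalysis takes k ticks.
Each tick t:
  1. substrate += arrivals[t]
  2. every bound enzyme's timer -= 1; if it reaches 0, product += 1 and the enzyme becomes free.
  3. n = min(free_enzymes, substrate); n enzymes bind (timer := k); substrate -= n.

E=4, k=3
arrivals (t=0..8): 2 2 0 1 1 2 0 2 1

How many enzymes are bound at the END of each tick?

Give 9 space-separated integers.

t=0: arr=2 -> substrate=0 bound=2 product=0
t=1: arr=2 -> substrate=0 bound=4 product=0
t=2: arr=0 -> substrate=0 bound=4 product=0
t=3: arr=1 -> substrate=0 bound=3 product=2
t=4: arr=1 -> substrate=0 bound=2 product=4
t=5: arr=2 -> substrate=0 bound=4 product=4
t=6: arr=0 -> substrate=0 bound=3 product=5
t=7: arr=2 -> substrate=0 bound=4 product=6
t=8: arr=1 -> substrate=0 bound=3 product=8

Answer: 2 4 4 3 2 4 3 4 3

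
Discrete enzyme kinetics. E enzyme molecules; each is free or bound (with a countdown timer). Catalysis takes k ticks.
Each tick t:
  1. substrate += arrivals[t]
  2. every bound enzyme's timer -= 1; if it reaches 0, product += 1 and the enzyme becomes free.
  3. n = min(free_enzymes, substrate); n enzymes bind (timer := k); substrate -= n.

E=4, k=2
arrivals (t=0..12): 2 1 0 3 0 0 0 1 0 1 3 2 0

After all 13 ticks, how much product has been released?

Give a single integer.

t=0: arr=2 -> substrate=0 bound=2 product=0
t=1: arr=1 -> substrate=0 bound=3 product=0
t=2: arr=0 -> substrate=0 bound=1 product=2
t=3: arr=3 -> substrate=0 bound=3 product=3
t=4: arr=0 -> substrate=0 bound=3 product=3
t=5: arr=0 -> substrate=0 bound=0 product=6
t=6: arr=0 -> substrate=0 bound=0 product=6
t=7: arr=1 -> substrate=0 bound=1 product=6
t=8: arr=0 -> substrate=0 bound=1 product=6
t=9: arr=1 -> substrate=0 bound=1 product=7
t=10: arr=3 -> substrate=0 bound=4 product=7
t=11: arr=2 -> substrate=1 bound=4 product=8
t=12: arr=0 -> substrate=0 bound=2 product=11

Answer: 11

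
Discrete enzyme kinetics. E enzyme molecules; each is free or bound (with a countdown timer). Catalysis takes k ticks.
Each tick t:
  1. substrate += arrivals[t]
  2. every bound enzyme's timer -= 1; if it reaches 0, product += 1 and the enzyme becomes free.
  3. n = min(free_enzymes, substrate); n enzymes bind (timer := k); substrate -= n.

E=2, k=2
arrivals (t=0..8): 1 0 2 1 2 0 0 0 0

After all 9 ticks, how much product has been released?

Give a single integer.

Answer: 6

Derivation:
t=0: arr=1 -> substrate=0 bound=1 product=0
t=1: arr=0 -> substrate=0 bound=1 product=0
t=2: arr=2 -> substrate=0 bound=2 product=1
t=3: arr=1 -> substrate=1 bound=2 product=1
t=4: arr=2 -> substrate=1 bound=2 product=3
t=5: arr=0 -> substrate=1 bound=2 product=3
t=6: arr=0 -> substrate=0 bound=1 product=5
t=7: arr=0 -> substrate=0 bound=1 product=5
t=8: arr=0 -> substrate=0 bound=0 product=6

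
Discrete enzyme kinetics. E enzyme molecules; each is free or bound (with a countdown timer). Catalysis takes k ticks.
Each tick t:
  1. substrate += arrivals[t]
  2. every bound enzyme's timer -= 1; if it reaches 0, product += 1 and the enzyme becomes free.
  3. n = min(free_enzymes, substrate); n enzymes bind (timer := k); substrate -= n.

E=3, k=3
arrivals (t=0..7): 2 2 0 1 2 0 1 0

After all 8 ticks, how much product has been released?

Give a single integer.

Answer: 6

Derivation:
t=0: arr=2 -> substrate=0 bound=2 product=0
t=1: arr=2 -> substrate=1 bound=3 product=0
t=2: arr=0 -> substrate=1 bound=3 product=0
t=3: arr=1 -> substrate=0 bound=3 product=2
t=4: arr=2 -> substrate=1 bound=3 product=3
t=5: arr=0 -> substrate=1 bound=3 product=3
t=6: arr=1 -> substrate=0 bound=3 product=5
t=7: arr=0 -> substrate=0 bound=2 product=6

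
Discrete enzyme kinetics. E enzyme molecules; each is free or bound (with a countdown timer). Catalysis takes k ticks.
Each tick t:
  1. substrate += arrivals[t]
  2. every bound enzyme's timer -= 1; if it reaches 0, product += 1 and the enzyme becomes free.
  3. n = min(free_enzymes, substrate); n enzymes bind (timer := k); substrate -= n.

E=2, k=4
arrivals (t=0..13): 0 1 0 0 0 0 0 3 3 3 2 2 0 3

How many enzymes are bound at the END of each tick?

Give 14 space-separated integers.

t=0: arr=0 -> substrate=0 bound=0 product=0
t=1: arr=1 -> substrate=0 bound=1 product=0
t=2: arr=0 -> substrate=0 bound=1 product=0
t=3: arr=0 -> substrate=0 bound=1 product=0
t=4: arr=0 -> substrate=0 bound=1 product=0
t=5: arr=0 -> substrate=0 bound=0 product=1
t=6: arr=0 -> substrate=0 bound=0 product=1
t=7: arr=3 -> substrate=1 bound=2 product=1
t=8: arr=3 -> substrate=4 bound=2 product=1
t=9: arr=3 -> substrate=7 bound=2 product=1
t=10: arr=2 -> substrate=9 bound=2 product=1
t=11: arr=2 -> substrate=9 bound=2 product=3
t=12: arr=0 -> substrate=9 bound=2 product=3
t=13: arr=3 -> substrate=12 bound=2 product=3

Answer: 0 1 1 1 1 0 0 2 2 2 2 2 2 2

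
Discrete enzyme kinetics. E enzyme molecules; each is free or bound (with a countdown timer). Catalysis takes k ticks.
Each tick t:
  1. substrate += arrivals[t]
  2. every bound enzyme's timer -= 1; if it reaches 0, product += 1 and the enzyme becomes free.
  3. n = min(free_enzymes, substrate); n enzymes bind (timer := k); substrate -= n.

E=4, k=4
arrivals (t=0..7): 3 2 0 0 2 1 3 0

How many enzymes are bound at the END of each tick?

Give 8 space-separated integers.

t=0: arr=3 -> substrate=0 bound=3 product=0
t=1: arr=2 -> substrate=1 bound=4 product=0
t=2: arr=0 -> substrate=1 bound=4 product=0
t=3: arr=0 -> substrate=1 bound=4 product=0
t=4: arr=2 -> substrate=0 bound=4 product=3
t=5: arr=1 -> substrate=0 bound=4 product=4
t=6: arr=3 -> substrate=3 bound=4 product=4
t=7: arr=0 -> substrate=3 bound=4 product=4

Answer: 3 4 4 4 4 4 4 4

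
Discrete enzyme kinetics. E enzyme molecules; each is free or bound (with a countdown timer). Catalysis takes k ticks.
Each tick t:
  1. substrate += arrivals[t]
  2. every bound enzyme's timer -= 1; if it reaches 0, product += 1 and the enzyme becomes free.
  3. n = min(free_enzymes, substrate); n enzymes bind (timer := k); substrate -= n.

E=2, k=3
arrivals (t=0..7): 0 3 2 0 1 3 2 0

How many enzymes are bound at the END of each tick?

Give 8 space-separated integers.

t=0: arr=0 -> substrate=0 bound=0 product=0
t=1: arr=3 -> substrate=1 bound=2 product=0
t=2: arr=2 -> substrate=3 bound=2 product=0
t=3: arr=0 -> substrate=3 bound=2 product=0
t=4: arr=1 -> substrate=2 bound=2 product=2
t=5: arr=3 -> substrate=5 bound=2 product=2
t=6: arr=2 -> substrate=7 bound=2 product=2
t=7: arr=0 -> substrate=5 bound=2 product=4

Answer: 0 2 2 2 2 2 2 2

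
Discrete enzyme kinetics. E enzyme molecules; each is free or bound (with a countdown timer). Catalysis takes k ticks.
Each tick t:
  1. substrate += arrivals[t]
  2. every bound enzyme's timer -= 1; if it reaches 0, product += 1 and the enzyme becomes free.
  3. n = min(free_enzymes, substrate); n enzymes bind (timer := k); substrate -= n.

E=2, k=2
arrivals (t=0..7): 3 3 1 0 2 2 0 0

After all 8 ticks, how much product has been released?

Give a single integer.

Answer: 6

Derivation:
t=0: arr=3 -> substrate=1 bound=2 product=0
t=1: arr=3 -> substrate=4 bound=2 product=0
t=2: arr=1 -> substrate=3 bound=2 product=2
t=3: arr=0 -> substrate=3 bound=2 product=2
t=4: arr=2 -> substrate=3 bound=2 product=4
t=5: arr=2 -> substrate=5 bound=2 product=4
t=6: arr=0 -> substrate=3 bound=2 product=6
t=7: arr=0 -> substrate=3 bound=2 product=6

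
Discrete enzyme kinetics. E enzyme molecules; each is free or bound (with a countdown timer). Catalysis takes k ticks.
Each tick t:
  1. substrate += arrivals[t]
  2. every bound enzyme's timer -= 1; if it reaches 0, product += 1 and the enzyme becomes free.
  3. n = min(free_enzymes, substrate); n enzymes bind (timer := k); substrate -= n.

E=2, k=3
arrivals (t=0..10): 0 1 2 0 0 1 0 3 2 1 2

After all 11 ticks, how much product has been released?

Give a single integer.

t=0: arr=0 -> substrate=0 bound=0 product=0
t=1: arr=1 -> substrate=0 bound=1 product=0
t=2: arr=2 -> substrate=1 bound=2 product=0
t=3: arr=0 -> substrate=1 bound=2 product=0
t=4: arr=0 -> substrate=0 bound=2 product=1
t=5: arr=1 -> substrate=0 bound=2 product=2
t=6: arr=0 -> substrate=0 bound=2 product=2
t=7: arr=3 -> substrate=2 bound=2 product=3
t=8: arr=2 -> substrate=3 bound=2 product=4
t=9: arr=1 -> substrate=4 bound=2 product=4
t=10: arr=2 -> substrate=5 bound=2 product=5

Answer: 5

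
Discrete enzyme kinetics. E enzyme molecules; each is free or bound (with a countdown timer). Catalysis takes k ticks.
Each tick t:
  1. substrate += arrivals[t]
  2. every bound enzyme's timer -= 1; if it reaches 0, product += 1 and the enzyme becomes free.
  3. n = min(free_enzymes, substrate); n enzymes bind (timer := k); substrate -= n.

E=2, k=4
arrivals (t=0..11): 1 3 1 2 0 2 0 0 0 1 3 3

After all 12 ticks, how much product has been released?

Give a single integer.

t=0: arr=1 -> substrate=0 bound=1 product=0
t=1: arr=3 -> substrate=2 bound=2 product=0
t=2: arr=1 -> substrate=3 bound=2 product=0
t=3: arr=2 -> substrate=5 bound=2 product=0
t=4: arr=0 -> substrate=4 bound=2 product=1
t=5: arr=2 -> substrate=5 bound=2 product=2
t=6: arr=0 -> substrate=5 bound=2 product=2
t=7: arr=0 -> substrate=5 bound=2 product=2
t=8: arr=0 -> substrate=4 bound=2 product=3
t=9: arr=1 -> substrate=4 bound=2 product=4
t=10: arr=3 -> substrate=7 bound=2 product=4
t=11: arr=3 -> substrate=10 bound=2 product=4

Answer: 4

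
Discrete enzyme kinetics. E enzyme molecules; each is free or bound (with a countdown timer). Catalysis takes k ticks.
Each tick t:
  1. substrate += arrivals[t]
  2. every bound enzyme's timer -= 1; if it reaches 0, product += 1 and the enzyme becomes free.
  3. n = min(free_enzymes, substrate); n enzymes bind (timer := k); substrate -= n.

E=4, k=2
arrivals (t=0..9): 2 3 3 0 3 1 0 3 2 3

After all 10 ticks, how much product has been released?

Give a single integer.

t=0: arr=2 -> substrate=0 bound=2 product=0
t=1: arr=3 -> substrate=1 bound=4 product=0
t=2: arr=3 -> substrate=2 bound=4 product=2
t=3: arr=0 -> substrate=0 bound=4 product=4
t=4: arr=3 -> substrate=1 bound=4 product=6
t=5: arr=1 -> substrate=0 bound=4 product=8
t=6: arr=0 -> substrate=0 bound=2 product=10
t=7: arr=3 -> substrate=0 bound=3 product=12
t=8: arr=2 -> substrate=1 bound=4 product=12
t=9: arr=3 -> substrate=1 bound=4 product=15

Answer: 15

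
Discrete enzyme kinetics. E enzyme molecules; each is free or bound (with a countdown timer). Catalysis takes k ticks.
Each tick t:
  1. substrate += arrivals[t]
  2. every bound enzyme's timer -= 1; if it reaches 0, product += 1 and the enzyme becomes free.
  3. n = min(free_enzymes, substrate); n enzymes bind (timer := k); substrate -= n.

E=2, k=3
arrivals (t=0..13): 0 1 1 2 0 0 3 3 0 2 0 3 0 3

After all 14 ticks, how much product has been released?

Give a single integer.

Answer: 7

Derivation:
t=0: arr=0 -> substrate=0 bound=0 product=0
t=1: arr=1 -> substrate=0 bound=1 product=0
t=2: arr=1 -> substrate=0 bound=2 product=0
t=3: arr=2 -> substrate=2 bound=2 product=0
t=4: arr=0 -> substrate=1 bound=2 product=1
t=5: arr=0 -> substrate=0 bound=2 product=2
t=6: arr=3 -> substrate=3 bound=2 product=2
t=7: arr=3 -> substrate=5 bound=2 product=3
t=8: arr=0 -> substrate=4 bound=2 product=4
t=9: arr=2 -> substrate=6 bound=2 product=4
t=10: arr=0 -> substrate=5 bound=2 product=5
t=11: arr=3 -> substrate=7 bound=2 product=6
t=12: arr=0 -> substrate=7 bound=2 product=6
t=13: arr=3 -> substrate=9 bound=2 product=7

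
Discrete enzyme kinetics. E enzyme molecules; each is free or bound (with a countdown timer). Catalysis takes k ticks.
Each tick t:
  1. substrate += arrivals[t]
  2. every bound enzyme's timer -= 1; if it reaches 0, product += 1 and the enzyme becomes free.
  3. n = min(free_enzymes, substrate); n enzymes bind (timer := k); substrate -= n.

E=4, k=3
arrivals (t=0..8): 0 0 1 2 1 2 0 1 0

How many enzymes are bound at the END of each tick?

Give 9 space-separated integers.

Answer: 0 0 1 3 4 4 3 3 2

Derivation:
t=0: arr=0 -> substrate=0 bound=0 product=0
t=1: arr=0 -> substrate=0 bound=0 product=0
t=2: arr=1 -> substrate=0 bound=1 product=0
t=3: arr=2 -> substrate=0 bound=3 product=0
t=4: arr=1 -> substrate=0 bound=4 product=0
t=5: arr=2 -> substrate=1 bound=4 product=1
t=6: arr=0 -> substrate=0 bound=3 product=3
t=7: arr=1 -> substrate=0 bound=3 product=4
t=8: arr=0 -> substrate=0 bound=2 product=5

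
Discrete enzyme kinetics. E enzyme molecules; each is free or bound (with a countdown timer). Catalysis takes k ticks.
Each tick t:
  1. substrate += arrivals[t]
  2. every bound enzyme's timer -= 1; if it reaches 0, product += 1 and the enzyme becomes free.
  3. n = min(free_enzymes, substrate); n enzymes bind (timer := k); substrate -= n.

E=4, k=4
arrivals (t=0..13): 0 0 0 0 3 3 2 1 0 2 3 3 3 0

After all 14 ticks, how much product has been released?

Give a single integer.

Answer: 8

Derivation:
t=0: arr=0 -> substrate=0 bound=0 product=0
t=1: arr=0 -> substrate=0 bound=0 product=0
t=2: arr=0 -> substrate=0 bound=0 product=0
t=3: arr=0 -> substrate=0 bound=0 product=0
t=4: arr=3 -> substrate=0 bound=3 product=0
t=5: arr=3 -> substrate=2 bound=4 product=0
t=6: arr=2 -> substrate=4 bound=4 product=0
t=7: arr=1 -> substrate=5 bound=4 product=0
t=8: arr=0 -> substrate=2 bound=4 product=3
t=9: arr=2 -> substrate=3 bound=4 product=4
t=10: arr=3 -> substrate=6 bound=4 product=4
t=11: arr=3 -> substrate=9 bound=4 product=4
t=12: arr=3 -> substrate=9 bound=4 product=7
t=13: arr=0 -> substrate=8 bound=4 product=8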